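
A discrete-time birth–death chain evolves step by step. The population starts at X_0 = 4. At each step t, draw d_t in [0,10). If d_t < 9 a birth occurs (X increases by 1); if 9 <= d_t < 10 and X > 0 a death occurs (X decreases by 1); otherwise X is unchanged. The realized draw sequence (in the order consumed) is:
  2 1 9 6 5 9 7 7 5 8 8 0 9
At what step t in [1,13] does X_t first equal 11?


t=0: X=4, d=2 → birth, X_1=5
t=1: X=5, d=1 → birth, X_2=6
t=2: X=6, d=9 → death, X_3=5
t=3: X=5, d=6 → birth, X_4=6
t=4: X=6, d=5 → birth, X_5=7
t=5: X=7, d=9 → death, X_6=6
t=6: X=6, d=7 → birth, X_7=7
t=7: X=7, d=7 → birth, X_8=8
t=8: X=8, d=5 → birth, X_9=9
t=9: X=9, d=8 → birth, X_10=10
t=10: X=10, d=8 → birth, X_11=11
t=11: X=11, d=0 → birth, X_12=12
t=12: X=12, d=9 → death, X_13=11

11


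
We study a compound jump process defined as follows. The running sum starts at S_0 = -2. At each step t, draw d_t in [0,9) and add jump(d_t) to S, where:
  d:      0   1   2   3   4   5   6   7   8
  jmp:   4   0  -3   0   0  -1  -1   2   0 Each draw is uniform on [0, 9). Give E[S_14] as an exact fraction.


-4/9

Outcome values over d=0..8: [4, 0, -3, 0, 0, -1, -1, 2, 0]
Σy = 1, Σy² = 31, M = 9
μ = 1/9 = 1/9,  σ² = 31/9 − (1/9)² = 278/81
E[S_14] = -2 + 14·(1/9) = -4/9


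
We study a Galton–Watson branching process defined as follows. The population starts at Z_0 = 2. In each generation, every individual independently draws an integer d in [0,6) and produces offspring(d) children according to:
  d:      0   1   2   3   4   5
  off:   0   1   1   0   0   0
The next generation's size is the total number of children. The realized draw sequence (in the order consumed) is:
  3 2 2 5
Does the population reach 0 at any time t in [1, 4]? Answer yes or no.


yes

gen 0: Z_0=2, draws=[3, 2], offspring=[0, 1], Z_1=1
gen 1: Z_1=1, draws=[2], offspring=[1], Z_2=1
gen 2: Z_2=1, draws=[5], offspring=[0], Z_3=0
gen 3: Z_3=0, draws=[], offspring=[], Z_4=0


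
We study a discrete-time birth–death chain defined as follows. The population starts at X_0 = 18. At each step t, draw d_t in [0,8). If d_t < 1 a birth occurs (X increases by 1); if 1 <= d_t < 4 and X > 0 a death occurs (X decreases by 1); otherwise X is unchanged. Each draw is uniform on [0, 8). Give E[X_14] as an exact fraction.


29/2

X can drop by at most 1 per step and X_0 = 18 > T = 14, so X_t >= 18 − t >= 4 > 0 for every t <= 14: the floor at 0 (the 'and X > 0' condition) never binds. Hence X_14 = X_0 + Σ_{t<14} Y_t with i.i.d. increments Y_t = y(d_t) ∈ {+1, −1, 0}.
Outcome values over d=0..7: [1, -1, -1, -1, 0, 0, 0, 0]
Σy = -2, Σy² = 4, M = 8
μ = -2/8 = -1/4,  σ² = 4/8 − (-1/4)² = 7/16
E[X_14] = 18 + 14·(-1/4) = 29/2


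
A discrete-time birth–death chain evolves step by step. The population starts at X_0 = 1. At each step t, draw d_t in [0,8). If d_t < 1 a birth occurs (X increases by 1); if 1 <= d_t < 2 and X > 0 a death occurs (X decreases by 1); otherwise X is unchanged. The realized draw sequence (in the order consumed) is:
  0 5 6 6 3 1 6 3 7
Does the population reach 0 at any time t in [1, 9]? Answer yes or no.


t=0: X=1, d=0 → birth, X_1=2
t=1: X=2, d=5 → hold, X_2=2
t=2: X=2, d=6 → hold, X_3=2
t=3: X=2, d=6 → hold, X_4=2
t=4: X=2, d=3 → hold, X_5=2
t=5: X=2, d=1 → death, X_6=1
t=6: X=1, d=6 → hold, X_7=1
t=7: X=1, d=3 → hold, X_8=1
t=8: X=1, d=7 → hold, X_9=1

no


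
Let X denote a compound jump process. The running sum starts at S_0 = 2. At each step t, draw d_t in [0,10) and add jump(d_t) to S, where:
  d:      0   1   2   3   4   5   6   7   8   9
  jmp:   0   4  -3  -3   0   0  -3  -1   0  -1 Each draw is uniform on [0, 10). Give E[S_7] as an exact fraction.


Outcome values over d=0..9: [0, 4, -3, -3, 0, 0, -3, -1, 0, -1]
Σy = -7, Σy² = 45, M = 10
μ = -7/10 = -7/10,  σ² = 45/10 − (-7/10)² = 401/100
E[S_7] = 2 + 7·(-7/10) = -29/10

-29/10


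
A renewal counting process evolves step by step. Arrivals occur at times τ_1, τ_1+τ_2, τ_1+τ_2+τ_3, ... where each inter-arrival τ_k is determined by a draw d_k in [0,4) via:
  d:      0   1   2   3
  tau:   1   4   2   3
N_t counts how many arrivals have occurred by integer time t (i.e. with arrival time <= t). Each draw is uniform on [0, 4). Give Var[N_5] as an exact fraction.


Inter-arrival values over d=0..3: [1, 4, 2, 3]
Each d has probability 1/4, so the pmf of τ is: f(1) = 1/4, f(2) = 1/4, f(3) = 1/4, f(4) = 1/4
Let p_n(j) = P(N_n = j), with p_0 = [1]. Condition on τ_1: p_n(0) = P(τ > n), and for j >= 1, p_n(j) = Σ_{k<=n} f(k)·p_{n−k}(j−1)
p_1 = [3/4, 1/4]  (j = 0..1)
p_2 = [1/2, 7/16, 1/16]  (j = 0..2)
p_3 = [1/4, 9/16, 11/64, 1/64]  (j = 0..3)
p_4 = [0, 5/8, 5/16, 15/256, 1/256]  (j = 0..4)
p_5 = [0, 3/8, 15/32, 35/256, 19/1024, 1/1024]  (j = 0..5)
E[N_5] = Σ j·p_5(j) = 1845/1024;  E[N_5²] = Σ j²·p_5(j) = 3893/1024
Var[N_5] = 3893/1024 − (1845/1024)² = 582407/1048576

582407/1048576


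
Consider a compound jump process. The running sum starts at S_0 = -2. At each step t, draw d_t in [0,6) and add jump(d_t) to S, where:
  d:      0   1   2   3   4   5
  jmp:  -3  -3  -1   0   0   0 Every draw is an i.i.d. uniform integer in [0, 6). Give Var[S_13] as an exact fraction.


Outcome values over d=0..5: [-3, -3, -1, 0, 0, 0]
Σy = -7, Σy² = 19, M = 6
μ = -7/6 = -7/6,  σ² = 19/6 − (-7/6)² = 65/36
Independent increments: Var[S_13] = 13·σ² = 13·(65/36) = 845/36

845/36


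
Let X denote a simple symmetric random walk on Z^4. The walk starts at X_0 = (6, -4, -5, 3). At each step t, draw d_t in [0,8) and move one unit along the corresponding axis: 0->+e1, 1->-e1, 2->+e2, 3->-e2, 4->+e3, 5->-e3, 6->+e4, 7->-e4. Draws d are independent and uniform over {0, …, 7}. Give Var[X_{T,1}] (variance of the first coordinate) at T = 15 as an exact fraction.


15/4

Outcome values over d=0..7: [1, -1, 0, 0, 0, 0, 0, 0]
Σy = 0, Σy² = 2, M = 8
μ = 0/8 = 0,  σ² = 2/8 − (0)² = 1/4
Independent increments: Var[X_15] = 15·σ² = 15·(1/4) = 15/4


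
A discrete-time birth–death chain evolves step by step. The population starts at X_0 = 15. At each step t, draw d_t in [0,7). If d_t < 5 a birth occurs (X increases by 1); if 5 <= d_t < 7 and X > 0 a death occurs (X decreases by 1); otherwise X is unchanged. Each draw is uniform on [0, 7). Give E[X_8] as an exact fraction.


X can drop by at most 1 per step and X_0 = 15 > T = 8, so X_t >= 15 − t >= 7 > 0 for every t <= 8: the floor at 0 (the 'and X > 0' condition) never binds. Hence X_8 = X_0 + Σ_{t<8} Y_t with i.i.d. increments Y_t = y(d_t) ∈ {+1, −1, 0}.
Outcome values over d=0..6: [1, 1, 1, 1, 1, -1, -1]
Σy = 3, Σy² = 7, M = 7
μ = 3/7 = 3/7,  σ² = 7/7 − (3/7)² = 40/49
E[X_8] = 15 + 8·(3/7) = 129/7

129/7


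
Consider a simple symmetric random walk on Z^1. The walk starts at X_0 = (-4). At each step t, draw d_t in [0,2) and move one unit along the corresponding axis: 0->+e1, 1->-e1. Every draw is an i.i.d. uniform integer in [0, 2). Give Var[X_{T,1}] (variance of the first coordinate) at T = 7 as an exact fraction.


7

Outcome values over d=0..1: [1, -1]
Σy = 0, Σy² = 2, M = 2
μ = 0/2 = 0,  σ² = 2/2 − (0)² = 1
Independent increments: Var[X_7] = 7·σ² = 7·(1) = 7


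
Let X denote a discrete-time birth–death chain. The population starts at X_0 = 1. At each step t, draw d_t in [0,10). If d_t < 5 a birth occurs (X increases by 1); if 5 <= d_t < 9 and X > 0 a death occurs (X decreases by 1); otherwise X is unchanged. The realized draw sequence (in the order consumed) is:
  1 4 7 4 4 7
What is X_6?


t=0: X=1, d=1 → birth, X_1=2
t=1: X=2, d=4 → birth, X_2=3
t=2: X=3, d=7 → death, X_3=2
t=3: X=2, d=4 → birth, X_4=3
t=4: X=3, d=4 → birth, X_5=4
t=5: X=4, d=7 → death, X_6=3

3


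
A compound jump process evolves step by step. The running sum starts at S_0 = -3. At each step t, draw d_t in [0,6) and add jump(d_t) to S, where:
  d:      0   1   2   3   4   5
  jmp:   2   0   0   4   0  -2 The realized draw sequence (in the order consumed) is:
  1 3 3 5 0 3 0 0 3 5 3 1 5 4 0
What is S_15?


t=0: S=-3, d=1, jump=0, S_1=-3
t=1: S=-3, d=3, jump=4, S_2=1
t=2: S=1, d=3, jump=4, S_3=5
t=3: S=5, d=5, jump=-2, S_4=3
t=4: S=3, d=0, jump=2, S_5=5
t=5: S=5, d=3, jump=4, S_6=9
t=6: S=9, d=0, jump=2, S_7=11
t=7: S=11, d=0, jump=2, S_8=13
t=8: S=13, d=3, jump=4, S_9=17
t=9: S=17, d=5, jump=-2, S_10=15
t=10: S=15, d=3, jump=4, S_11=19
t=11: S=19, d=1, jump=0, S_12=19
t=12: S=19, d=5, jump=-2, S_13=17
t=13: S=17, d=4, jump=0, S_14=17
t=14: S=17, d=0, jump=2, S_15=19

19


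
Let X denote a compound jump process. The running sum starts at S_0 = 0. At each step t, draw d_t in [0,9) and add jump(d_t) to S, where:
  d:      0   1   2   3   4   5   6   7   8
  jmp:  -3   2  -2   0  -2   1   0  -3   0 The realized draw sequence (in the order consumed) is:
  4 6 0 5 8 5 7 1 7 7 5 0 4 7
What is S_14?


t=0: S=0, d=4, jump=-2, S_1=-2
t=1: S=-2, d=6, jump=0, S_2=-2
t=2: S=-2, d=0, jump=-3, S_3=-5
t=3: S=-5, d=5, jump=1, S_4=-4
t=4: S=-4, d=8, jump=0, S_5=-4
t=5: S=-4, d=5, jump=1, S_6=-3
t=6: S=-3, d=7, jump=-3, S_7=-6
t=7: S=-6, d=1, jump=2, S_8=-4
t=8: S=-4, d=7, jump=-3, S_9=-7
t=9: S=-7, d=7, jump=-3, S_10=-10
t=10: S=-10, d=5, jump=1, S_11=-9
t=11: S=-9, d=0, jump=-3, S_12=-12
t=12: S=-12, d=4, jump=-2, S_13=-14
t=13: S=-14, d=7, jump=-3, S_14=-17

-17


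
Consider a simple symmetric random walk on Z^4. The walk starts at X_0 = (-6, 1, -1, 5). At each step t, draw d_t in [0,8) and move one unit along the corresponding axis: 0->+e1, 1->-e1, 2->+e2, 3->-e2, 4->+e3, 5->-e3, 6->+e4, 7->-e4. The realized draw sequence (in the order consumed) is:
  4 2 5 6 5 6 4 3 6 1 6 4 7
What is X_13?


(-7, 1, 0, 8)

t=0: X=(-6, 1, -1, 5), d=4 → +e3, X_1=(-6, 1, 0, 5)
t=1: X=(-6, 1, 0, 5), d=2 → +e2, X_2=(-6, 2, 0, 5)
t=2: X=(-6, 2, 0, 5), d=5 → -e3, X_3=(-6, 2, -1, 5)
t=3: X=(-6, 2, -1, 5), d=6 → +e4, X_4=(-6, 2, -1, 6)
t=4: X=(-6, 2, -1, 6), d=5 → -e3, X_5=(-6, 2, -2, 6)
t=5: X=(-6, 2, -2, 6), d=6 → +e4, X_6=(-6, 2, -2, 7)
t=6: X=(-6, 2, -2, 7), d=4 → +e3, X_7=(-6, 2, -1, 7)
t=7: X=(-6, 2, -1, 7), d=3 → -e2, X_8=(-6, 1, -1, 7)
t=8: X=(-6, 1, -1, 7), d=6 → +e4, X_9=(-6, 1, -1, 8)
t=9: X=(-6, 1, -1, 8), d=1 → -e1, X_10=(-7, 1, -1, 8)
t=10: X=(-7, 1, -1, 8), d=6 → +e4, X_11=(-7, 1, -1, 9)
t=11: X=(-7, 1, -1, 9), d=4 → +e3, X_12=(-7, 1, 0, 9)
t=12: X=(-7, 1, 0, 9), d=7 → -e4, X_13=(-7, 1, 0, 8)


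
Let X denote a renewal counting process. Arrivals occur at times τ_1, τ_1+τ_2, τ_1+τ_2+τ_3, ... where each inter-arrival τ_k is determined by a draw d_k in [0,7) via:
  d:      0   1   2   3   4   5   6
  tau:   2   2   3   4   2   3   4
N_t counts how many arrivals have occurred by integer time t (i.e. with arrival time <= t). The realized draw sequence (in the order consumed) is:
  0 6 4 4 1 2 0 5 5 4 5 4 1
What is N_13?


5

draw d_1=0: τ_1=2, arrival time A_1=2
draw d_2=6: τ_2=4, arrival time A_2=6
draw d_3=4: τ_3=2, arrival time A_3=8
draw d_4=4: τ_4=2, arrival time A_4=10
draw d_5=1: τ_5=2, arrival time A_5=12
draw d_6=2: τ_6=3, arrival time A_6=15
draw d_7=0: τ_7=2, arrival time A_7=17
draw d_8=5: τ_8=3, arrival time A_8=20
draw d_9=5: τ_9=3, arrival time A_9=23
draw d_10=4: τ_10=2, arrival time A_10=25
draw d_11=5: τ_11=3, arrival time A_11=28
draw d_12=4: τ_12=2, arrival time A_12=30
draw d_13=1: τ_13=2, arrival time A_13=32
N_t over t=0..13: 0:0 1:0 2:1 3:1 4:1 5:1 6:2 7:2 8:3 9:3 10:4 11:4 12:5 13:5


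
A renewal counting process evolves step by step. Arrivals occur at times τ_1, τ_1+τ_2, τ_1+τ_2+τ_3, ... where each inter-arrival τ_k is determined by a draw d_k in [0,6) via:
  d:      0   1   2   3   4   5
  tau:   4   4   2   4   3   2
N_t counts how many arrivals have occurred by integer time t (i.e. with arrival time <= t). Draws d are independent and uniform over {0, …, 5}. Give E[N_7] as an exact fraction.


199/108

Inter-arrival values over d=0..5: [4, 4, 2, 4, 3, 2]
Each d has probability 1/6, so the pmf of τ is: f(2) = 1/3, f(3) = 1/6, f(4) = 1/2
Renewal equation for m(n) = E[N_n]: condition on τ_1 = k (if k <= n, one arrival plus a fresh copy on the remaining n−k steps): m(n) = F(n) + Σ_{k<=n} f(k)·m(n−k), where F(n) = P(τ <= n) and m(0) = 0
m(1) = F(1) = 0
m(2) = F(2) = 1/3
m(3) = F(3) = 1/2
m(4) = F(4) + f(2)·m(2) = 1 + 1/3·1/3 = 10/9
m(5) = F(5) + f(2)·m(3) + f(3)·m(2) = 1 + 1/3·1/2 + 1/6·1/3 = 11/9
m(6) = F(6) + f(2)·m(4) + f(3)·m(3) + f(4)·m(2) = 1 + 1/3·10/9 + 1/6·1/2 + 1/2·1/3 = 175/108
m(7) = F(7) + f(2)·m(5) + f(3)·m(4) + f(4)·m(3) = 1 + 1/3·11/9 + 1/6·10/9 + 1/2·1/2 = 199/108
E[N_7] = m(7) = 199/108


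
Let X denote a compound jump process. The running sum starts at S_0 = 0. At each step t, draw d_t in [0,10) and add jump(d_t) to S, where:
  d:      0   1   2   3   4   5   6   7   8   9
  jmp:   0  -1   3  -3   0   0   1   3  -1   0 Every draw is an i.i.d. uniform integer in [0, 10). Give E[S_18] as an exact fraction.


Outcome values over d=0..9: [0, -1, 3, -3, 0, 0, 1, 3, -1, 0]
Σy = 2, Σy² = 30, M = 10
μ = 2/10 = 1/5,  σ² = 30/10 − (1/5)² = 74/25
E[S_18] = 0 + 18·(1/5) = 18/5

18/5


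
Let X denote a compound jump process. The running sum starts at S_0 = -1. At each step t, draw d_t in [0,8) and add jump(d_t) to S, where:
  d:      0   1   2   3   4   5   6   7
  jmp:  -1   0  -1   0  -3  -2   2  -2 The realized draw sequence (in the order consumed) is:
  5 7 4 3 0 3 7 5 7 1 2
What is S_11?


t=0: S=-1, d=5, jump=-2, S_1=-3
t=1: S=-3, d=7, jump=-2, S_2=-5
t=2: S=-5, d=4, jump=-3, S_3=-8
t=3: S=-8, d=3, jump=0, S_4=-8
t=4: S=-8, d=0, jump=-1, S_5=-9
t=5: S=-9, d=3, jump=0, S_6=-9
t=6: S=-9, d=7, jump=-2, S_7=-11
t=7: S=-11, d=5, jump=-2, S_8=-13
t=8: S=-13, d=7, jump=-2, S_9=-15
t=9: S=-15, d=1, jump=0, S_10=-15
t=10: S=-15, d=2, jump=-1, S_11=-16

-16


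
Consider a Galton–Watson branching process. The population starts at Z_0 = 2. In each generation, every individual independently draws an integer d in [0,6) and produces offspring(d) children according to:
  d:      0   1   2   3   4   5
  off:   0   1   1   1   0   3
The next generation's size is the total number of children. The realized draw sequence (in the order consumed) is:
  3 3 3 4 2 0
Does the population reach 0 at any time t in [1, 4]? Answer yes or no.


gen 0: Z_0=2, draws=[3, 3], offspring=[1, 1], Z_1=2
gen 1: Z_1=2, draws=[3, 4], offspring=[1, 0], Z_2=1
gen 2: Z_2=1, draws=[2], offspring=[1], Z_3=1
gen 3: Z_3=1, draws=[0], offspring=[0], Z_4=0

yes


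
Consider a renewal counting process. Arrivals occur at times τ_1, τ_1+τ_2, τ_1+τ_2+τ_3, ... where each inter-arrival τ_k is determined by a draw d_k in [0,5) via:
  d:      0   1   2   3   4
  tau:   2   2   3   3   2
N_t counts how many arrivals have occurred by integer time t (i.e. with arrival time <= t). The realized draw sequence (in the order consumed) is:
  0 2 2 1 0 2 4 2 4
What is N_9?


3

draw d_1=0: τ_1=2, arrival time A_1=2
draw d_2=2: τ_2=3, arrival time A_2=5
draw d_3=2: τ_3=3, arrival time A_3=8
draw d_4=1: τ_4=2, arrival time A_4=10
draw d_5=0: τ_5=2, arrival time A_5=12
draw d_6=2: τ_6=3, arrival time A_6=15
draw d_7=4: τ_7=2, arrival time A_7=17
draw d_8=2: τ_8=3, arrival time A_8=20
draw d_9=4: τ_9=2, arrival time A_9=22
N_t over t=0..9: 0:0 1:0 2:1 3:1 4:1 5:2 6:2 7:2 8:3 9:3


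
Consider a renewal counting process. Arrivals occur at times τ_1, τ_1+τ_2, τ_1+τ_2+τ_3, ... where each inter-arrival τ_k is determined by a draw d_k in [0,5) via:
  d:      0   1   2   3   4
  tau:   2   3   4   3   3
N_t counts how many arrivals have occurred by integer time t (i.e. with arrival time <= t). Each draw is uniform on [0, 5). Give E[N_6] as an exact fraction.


Inter-arrival values over d=0..4: [2, 3, 4, 3, 3]
Each d has probability 1/5, so the pmf of τ is: f(2) = 1/5, f(3) = 3/5, f(4) = 1/5
Renewal equation for m(n) = E[N_n]: condition on τ_1 = k (if k <= n, one arrival plus a fresh copy on the remaining n−k steps): m(n) = F(n) + Σ_{k<=n} f(k)·m(n−k), where F(n) = P(τ <= n) and m(0) = 0
m(1) = F(1) = 0
m(2) = F(2) = 1/5
m(3) = F(3) = 4/5
m(4) = F(4) + f(2)·m(2) = 1 + 1/5·1/5 = 26/25
m(5) = F(5) + f(2)·m(3) + f(3)·m(2) = 1 + 1/5·4/5 + 3/5·1/5 = 32/25
m(6) = F(6) + f(2)·m(4) + f(3)·m(3) + f(4)·m(2) = 1 + 1/5·26/25 + 3/5·4/5 + 1/5·1/5 = 216/125
E[N_6] = m(6) = 216/125

216/125


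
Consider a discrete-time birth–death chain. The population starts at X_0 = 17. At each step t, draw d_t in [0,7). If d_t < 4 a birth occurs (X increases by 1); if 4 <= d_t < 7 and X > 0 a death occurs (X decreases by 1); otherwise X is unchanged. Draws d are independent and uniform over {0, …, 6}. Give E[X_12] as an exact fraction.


X can drop by at most 1 per step and X_0 = 17 > T = 12, so X_t >= 17 − t >= 5 > 0 for every t <= 12: the floor at 0 (the 'and X > 0' condition) never binds. Hence X_12 = X_0 + Σ_{t<12} Y_t with i.i.d. increments Y_t = y(d_t) ∈ {+1, −1, 0}.
Outcome values over d=0..6: [1, 1, 1, 1, -1, -1, -1]
Σy = 1, Σy² = 7, M = 7
μ = 1/7 = 1/7,  σ² = 7/7 − (1/7)² = 48/49
E[X_12] = 17 + 12·(1/7) = 131/7

131/7


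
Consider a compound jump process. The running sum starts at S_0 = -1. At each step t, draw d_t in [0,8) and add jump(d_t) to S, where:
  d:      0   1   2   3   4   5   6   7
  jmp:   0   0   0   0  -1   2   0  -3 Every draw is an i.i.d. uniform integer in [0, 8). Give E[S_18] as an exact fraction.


-11/2

Outcome values over d=0..7: [0, 0, 0, 0, -1, 2, 0, -3]
Σy = -2, Σy² = 14, M = 8
μ = -2/8 = -1/4,  σ² = 14/8 − (-1/4)² = 27/16
E[S_18] = -1 + 18·(-1/4) = -11/2


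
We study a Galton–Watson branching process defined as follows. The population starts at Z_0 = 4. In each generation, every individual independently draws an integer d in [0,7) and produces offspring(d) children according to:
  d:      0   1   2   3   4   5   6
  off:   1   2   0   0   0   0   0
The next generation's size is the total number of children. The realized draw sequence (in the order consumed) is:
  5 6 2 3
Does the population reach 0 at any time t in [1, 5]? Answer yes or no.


yes

gen 0: Z_0=4, draws=[5, 6, 2, 3], offspring=[0, 0, 0, 0], Z_1=0
gen 1: Z_1=0, draws=[], offspring=[], Z_2=0
gen 2: Z_2=0, draws=[], offspring=[], Z_3=0
gen 3: Z_3=0, draws=[], offspring=[], Z_4=0
gen 4: Z_4=0, draws=[], offspring=[], Z_5=0


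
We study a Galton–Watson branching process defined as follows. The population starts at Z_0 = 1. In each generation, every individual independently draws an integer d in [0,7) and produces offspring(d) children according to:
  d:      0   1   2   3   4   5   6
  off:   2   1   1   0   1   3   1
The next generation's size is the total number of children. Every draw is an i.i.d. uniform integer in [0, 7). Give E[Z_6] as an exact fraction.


Outcome values over d=0..6: [2, 1, 1, 0, 1, 3, 1]
Σy = 9, Σy² = 17, M = 7
μ = 9/7 = 9/7,  σ² = 17/7 − (9/7)² = 38/49
E[Z_0] = 1
E[Z_1] = 9/7·E[Z_0] = 9/7
E[Z_2] = 9/7·E[Z_1] = 81/49
E[Z_3] = 9/7·E[Z_2] = 729/343
E[Z_4] = 9/7·E[Z_3] = 6561/2401
E[Z_5] = 9/7·E[Z_4] = 59049/16807
E[Z_6] = 9/7·E[Z_5] = 531441/117649

531441/117649


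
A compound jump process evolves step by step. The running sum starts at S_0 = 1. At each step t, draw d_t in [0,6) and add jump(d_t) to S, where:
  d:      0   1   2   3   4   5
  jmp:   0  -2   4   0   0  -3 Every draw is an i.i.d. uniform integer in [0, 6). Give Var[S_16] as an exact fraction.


Outcome values over d=0..5: [0, -2, 4, 0, 0, -3]
Σy = -1, Σy² = 29, M = 6
μ = -1/6 = -1/6,  σ² = 29/6 − (-1/6)² = 173/36
Independent increments: Var[S_16] = 16·σ² = 16·(173/36) = 692/9

692/9


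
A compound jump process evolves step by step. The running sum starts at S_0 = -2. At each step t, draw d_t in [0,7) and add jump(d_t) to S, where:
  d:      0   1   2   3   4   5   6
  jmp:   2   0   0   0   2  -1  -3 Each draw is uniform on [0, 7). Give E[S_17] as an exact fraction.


Outcome values over d=0..6: [2, 0, 0, 0, 2, -1, -3]
Σy = 0, Σy² = 18, M = 7
μ = 0/7 = 0,  σ² = 18/7 − (0)² = 18/7
E[S_17] = -2 + 17·(0) = -2

-2


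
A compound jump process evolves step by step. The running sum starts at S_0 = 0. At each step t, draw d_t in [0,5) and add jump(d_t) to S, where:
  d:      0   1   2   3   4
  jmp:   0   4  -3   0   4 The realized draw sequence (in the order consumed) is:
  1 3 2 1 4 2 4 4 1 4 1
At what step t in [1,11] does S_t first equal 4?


1

t=0: S=0, d=1, jump=4, S_1=4
t=1: S=4, d=3, jump=0, S_2=4
t=2: S=4, d=2, jump=-3, S_3=1
t=3: S=1, d=1, jump=4, S_4=5
t=4: S=5, d=4, jump=4, S_5=9
t=5: S=9, d=2, jump=-3, S_6=6
t=6: S=6, d=4, jump=4, S_7=10
t=7: S=10, d=4, jump=4, S_8=14
t=8: S=14, d=1, jump=4, S_9=18
t=9: S=18, d=4, jump=4, S_10=22
t=10: S=22, d=1, jump=4, S_11=26


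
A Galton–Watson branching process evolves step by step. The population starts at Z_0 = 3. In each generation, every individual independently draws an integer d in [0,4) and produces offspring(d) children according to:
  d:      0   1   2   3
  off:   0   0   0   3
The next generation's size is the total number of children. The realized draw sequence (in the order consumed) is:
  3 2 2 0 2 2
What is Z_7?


0

gen 0: Z_0=3, draws=[3, 2, 2], offspring=[3, 0, 0], Z_1=3
gen 1: Z_1=3, draws=[0, 2, 2], offspring=[0, 0, 0], Z_2=0
gen 2: Z_2=0, draws=[], offspring=[], Z_3=0
gen 3: Z_3=0, draws=[], offspring=[], Z_4=0
gen 4: Z_4=0, draws=[], offspring=[], Z_5=0
gen 5: Z_5=0, draws=[], offspring=[], Z_6=0
gen 6: Z_6=0, draws=[], offspring=[], Z_7=0


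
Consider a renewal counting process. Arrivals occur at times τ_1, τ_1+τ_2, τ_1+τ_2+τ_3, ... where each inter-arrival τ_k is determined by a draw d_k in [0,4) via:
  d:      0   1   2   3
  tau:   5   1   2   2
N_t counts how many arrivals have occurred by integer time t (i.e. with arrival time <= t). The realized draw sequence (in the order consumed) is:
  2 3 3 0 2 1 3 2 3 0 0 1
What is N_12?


draw d_1=2: τ_1=2, arrival time A_1=2
draw d_2=3: τ_2=2, arrival time A_2=4
draw d_3=3: τ_3=2, arrival time A_3=6
draw d_4=0: τ_4=5, arrival time A_4=11
draw d_5=2: τ_5=2, arrival time A_5=13
draw d_6=1: τ_6=1, arrival time A_6=14
draw d_7=3: τ_7=2, arrival time A_7=16
draw d_8=2: τ_8=2, arrival time A_8=18
draw d_9=3: τ_9=2, arrival time A_9=20
draw d_10=0: τ_10=5, arrival time A_10=25
draw d_11=0: τ_11=5, arrival time A_11=30
draw d_12=1: τ_12=1, arrival time A_12=31
N_t over t=0..12: 0:0 1:0 2:1 3:1 4:2 5:2 6:3 7:3 8:3 9:3 10:3 11:4 12:4

4


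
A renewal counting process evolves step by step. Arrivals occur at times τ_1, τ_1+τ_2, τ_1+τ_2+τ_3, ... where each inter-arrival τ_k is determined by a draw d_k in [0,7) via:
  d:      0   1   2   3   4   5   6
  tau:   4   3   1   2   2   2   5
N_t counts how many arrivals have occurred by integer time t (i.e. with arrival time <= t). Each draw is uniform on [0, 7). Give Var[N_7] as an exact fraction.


Inter-arrival values over d=0..6: [4, 3, 1, 2, 2, 2, 5]
Each d has probability 1/7, so the pmf of τ is: f(1) = 1/7, f(2) = 3/7, f(3) = 1/7, f(4) = 1/7, f(5) = 1/7
Let p_n(j) = P(N_n = j), with p_0 = [1]. Condition on τ_1: p_n(0) = P(τ > n), and for j >= 1, p_n(j) = Σ_{k<=n} f(k)·p_{n−k}(j−1)
p_1 = [6/7, 1/7]  (j = 0..1)
p_2 = [3/7, 27/49, 1/49]  (j = 0..2)
p_3 = [2/7, 4/7, 48/343, 1/343]  (j = 0..3)
p_4 = [1/7, 24/49, 116/343, 69/2401, 1/2401]  (j = 0..4)
p_5 = [0, 23/49, 142/343, 267/2401, 90/16807, 1/16807]  (j = 0..5)
p_6 = [0, 2/7, 157/343, 545/2401, 481/16807, 111/117649, 1/117649]  (j = 0..6)
p_7 = [0, 6/49, 162/343, 754/2401, 1422/16807, 758/117649, 132/823543, 1/823543]  (j = 0..7)
E[N_7] = Σ j·p_7(j) = 1960673/823543;  E[N_7²] = Σ j²·p_7(j) = 5236587/823543
Var[N_7] = 5236587/823543 − (1960673/823543)² = 468315954812/678223072849

468315954812/678223072849


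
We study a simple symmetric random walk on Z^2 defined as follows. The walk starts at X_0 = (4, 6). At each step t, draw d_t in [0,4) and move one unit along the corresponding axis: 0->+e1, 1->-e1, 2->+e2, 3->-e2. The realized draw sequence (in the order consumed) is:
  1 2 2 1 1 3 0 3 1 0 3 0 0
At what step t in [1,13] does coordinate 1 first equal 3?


1

t=0: X=(4, 6), d=1 → -e1, X_1=(3, 6)
t=1: X=(3, 6), d=2 → +e2, X_2=(3, 7)
t=2: X=(3, 7), d=2 → +e2, X_3=(3, 8)
t=3: X=(3, 8), d=1 → -e1, X_4=(2, 8)
t=4: X=(2, 8), d=1 → -e1, X_5=(1, 8)
t=5: X=(1, 8), d=3 → -e2, X_6=(1, 7)
t=6: X=(1, 7), d=0 → +e1, X_7=(2, 7)
t=7: X=(2, 7), d=3 → -e2, X_8=(2, 6)
t=8: X=(2, 6), d=1 → -e1, X_9=(1, 6)
t=9: X=(1, 6), d=0 → +e1, X_10=(2, 6)
t=10: X=(2, 6), d=3 → -e2, X_11=(2, 5)
t=11: X=(2, 5), d=0 → +e1, X_12=(3, 5)
t=12: X=(3, 5), d=0 → +e1, X_13=(4, 5)


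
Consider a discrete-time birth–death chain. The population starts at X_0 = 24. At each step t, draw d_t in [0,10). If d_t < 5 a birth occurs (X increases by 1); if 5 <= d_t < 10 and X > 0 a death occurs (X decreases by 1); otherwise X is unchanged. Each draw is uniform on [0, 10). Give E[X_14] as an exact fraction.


X can drop by at most 1 per step and X_0 = 24 > T = 14, so X_t >= 24 − t >= 10 > 0 for every t <= 14: the floor at 0 (the 'and X > 0' condition) never binds. Hence X_14 = X_0 + Σ_{t<14} Y_t with i.i.d. increments Y_t = y(d_t) ∈ {+1, −1, 0}.
Outcome values over d=0..9: [1, 1, 1, 1, 1, -1, -1, -1, -1, -1]
Σy = 0, Σy² = 10, M = 10
μ = 0/10 = 0,  σ² = 10/10 − (0)² = 1
E[X_14] = 24 + 14·(0) = 24

24


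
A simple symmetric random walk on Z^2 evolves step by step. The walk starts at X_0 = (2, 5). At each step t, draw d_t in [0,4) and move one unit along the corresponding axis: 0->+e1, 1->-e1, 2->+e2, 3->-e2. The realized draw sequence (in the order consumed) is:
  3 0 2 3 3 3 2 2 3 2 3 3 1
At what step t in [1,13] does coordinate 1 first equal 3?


2

t=0: X=(2, 5), d=3 → -e2, X_1=(2, 4)
t=1: X=(2, 4), d=0 → +e1, X_2=(3, 4)
t=2: X=(3, 4), d=2 → +e2, X_3=(3, 5)
t=3: X=(3, 5), d=3 → -e2, X_4=(3, 4)
t=4: X=(3, 4), d=3 → -e2, X_5=(3, 3)
t=5: X=(3, 3), d=3 → -e2, X_6=(3, 2)
t=6: X=(3, 2), d=2 → +e2, X_7=(3, 3)
t=7: X=(3, 3), d=2 → +e2, X_8=(3, 4)
t=8: X=(3, 4), d=3 → -e2, X_9=(3, 3)
t=9: X=(3, 3), d=2 → +e2, X_10=(3, 4)
t=10: X=(3, 4), d=3 → -e2, X_11=(3, 3)
t=11: X=(3, 3), d=3 → -e2, X_12=(3, 2)
t=12: X=(3, 2), d=1 → -e1, X_13=(2, 2)


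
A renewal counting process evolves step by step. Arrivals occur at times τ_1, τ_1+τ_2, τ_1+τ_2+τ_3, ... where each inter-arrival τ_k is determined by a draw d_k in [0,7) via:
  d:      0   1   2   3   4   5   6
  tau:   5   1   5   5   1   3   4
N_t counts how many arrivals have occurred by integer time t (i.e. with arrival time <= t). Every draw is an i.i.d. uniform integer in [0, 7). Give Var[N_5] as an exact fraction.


Inter-arrival values over d=0..6: [5, 1, 5, 5, 1, 3, 4]
Each d has probability 1/7, so the pmf of τ is: f(1) = 2/7, f(3) = 1/7, f(4) = 1/7, f(5) = 3/7
Let p_n(j) = P(N_n = j), with p_0 = [1]. Condition on τ_1: p_n(0) = P(τ > n), and for j >= 1, p_n(j) = Σ_{k<=n} f(k)·p_{n−k}(j−1)
p_1 = [5/7, 2/7]  (j = 0..1)
p_2 = [5/7, 10/49, 4/49]  (j = 0..2)
p_3 = [4/7, 17/49, 20/343, 8/343]  (j = 0..3)
p_4 = [3/7, 20/49, 48/343, 40/2401, 16/2401]  (j = 0..4)
p_5 = [0, 37/49, 64/343, 124/2401, 80/16807, 32/16807]  (j = 0..5)
E[N_5] = Σ j·p_5(j) = 22047/16807;  E[N_5²] = Σ j²·p_5(j) = 35127/16807
Var[N_5] = 35127/16807 − (22047/16807)² = 104309280/282475249

104309280/282475249


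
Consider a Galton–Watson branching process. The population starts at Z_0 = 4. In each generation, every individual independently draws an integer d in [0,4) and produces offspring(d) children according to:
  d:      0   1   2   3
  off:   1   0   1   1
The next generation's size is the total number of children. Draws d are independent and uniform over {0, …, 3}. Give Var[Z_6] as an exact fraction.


2454543/4194304

Outcome values over d=0..3: [1, 0, 1, 1]
Σy = 3, Σy² = 3, M = 4
μ = 3/4 = 3/4,  σ² = 3/4 − (3/4)² = 3/16
V_0 = 0, E_0 = 4
V_1 = 3/16·E_0 + (3/4)²·V_0 = 3/4;  E_1 = 3
V_2 = 3/16·E_1 + (3/4)²·V_1 = 63/64;  E_2 = 9/4
V_3 = 3/16·E_2 + (3/4)²·V_2 = 999/1024;  E_3 = 27/16
V_4 = 3/16·E_3 + (3/4)²·V_3 = 14175/16384;  E_4 = 81/64
V_5 = 3/16·E_4 + (3/4)²·V_4 = 189783/262144;  E_5 = 243/256
V_6 = 3/16·E_5 + (3/4)²·V_5 = 2454543/4194304;  E_6 = 729/1024


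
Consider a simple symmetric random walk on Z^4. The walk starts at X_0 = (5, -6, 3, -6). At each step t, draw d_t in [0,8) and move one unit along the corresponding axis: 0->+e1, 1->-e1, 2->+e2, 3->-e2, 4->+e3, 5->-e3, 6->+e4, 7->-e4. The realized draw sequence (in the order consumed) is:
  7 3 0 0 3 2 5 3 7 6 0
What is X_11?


(8, -8, 2, -7)

t=0: X=(5, -6, 3, -6), d=7 → -e4, X_1=(5, -6, 3, -7)
t=1: X=(5, -6, 3, -7), d=3 → -e2, X_2=(5, -7, 3, -7)
t=2: X=(5, -7, 3, -7), d=0 → +e1, X_3=(6, -7, 3, -7)
t=3: X=(6, -7, 3, -7), d=0 → +e1, X_4=(7, -7, 3, -7)
t=4: X=(7, -7, 3, -7), d=3 → -e2, X_5=(7, -8, 3, -7)
t=5: X=(7, -8, 3, -7), d=2 → +e2, X_6=(7, -7, 3, -7)
t=6: X=(7, -7, 3, -7), d=5 → -e3, X_7=(7, -7, 2, -7)
t=7: X=(7, -7, 2, -7), d=3 → -e2, X_8=(7, -8, 2, -7)
t=8: X=(7, -8, 2, -7), d=7 → -e4, X_9=(7, -8, 2, -8)
t=9: X=(7, -8, 2, -8), d=6 → +e4, X_10=(7, -8, 2, -7)
t=10: X=(7, -8, 2, -7), d=0 → +e1, X_11=(8, -8, 2, -7)


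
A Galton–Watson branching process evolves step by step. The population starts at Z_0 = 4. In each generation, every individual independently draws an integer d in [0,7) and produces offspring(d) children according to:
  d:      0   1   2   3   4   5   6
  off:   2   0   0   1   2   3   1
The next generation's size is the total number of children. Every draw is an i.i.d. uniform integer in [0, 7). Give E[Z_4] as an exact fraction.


26244/2401

Outcome values over d=0..6: [2, 0, 0, 1, 2, 3, 1]
Σy = 9, Σy² = 19, M = 7
μ = 9/7 = 9/7,  σ² = 19/7 − (9/7)² = 52/49
E[Z_0] = 4
E[Z_1] = 9/7·E[Z_0] = 36/7
E[Z_2] = 9/7·E[Z_1] = 324/49
E[Z_3] = 9/7·E[Z_2] = 2916/343
E[Z_4] = 9/7·E[Z_3] = 26244/2401


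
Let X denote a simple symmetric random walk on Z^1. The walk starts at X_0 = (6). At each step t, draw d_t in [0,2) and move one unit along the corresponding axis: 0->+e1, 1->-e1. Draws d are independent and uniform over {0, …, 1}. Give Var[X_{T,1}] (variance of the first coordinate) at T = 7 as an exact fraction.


7

Outcome values over d=0..1: [1, -1]
Σy = 0, Σy² = 2, M = 2
μ = 0/2 = 0,  σ² = 2/2 − (0)² = 1
Independent increments: Var[X_7] = 7·σ² = 7·(1) = 7


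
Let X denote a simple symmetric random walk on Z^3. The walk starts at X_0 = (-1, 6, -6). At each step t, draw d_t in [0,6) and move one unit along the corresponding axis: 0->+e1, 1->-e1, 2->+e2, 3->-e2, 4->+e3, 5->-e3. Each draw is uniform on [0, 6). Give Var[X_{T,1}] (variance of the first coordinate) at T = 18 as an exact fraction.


Outcome values over d=0..5: [1, -1, 0, 0, 0, 0]
Σy = 0, Σy² = 2, M = 6
μ = 0/6 = 0,  σ² = 2/6 − (0)² = 1/3
Independent increments: Var[X_18] = 18·σ² = 18·(1/3) = 6

6


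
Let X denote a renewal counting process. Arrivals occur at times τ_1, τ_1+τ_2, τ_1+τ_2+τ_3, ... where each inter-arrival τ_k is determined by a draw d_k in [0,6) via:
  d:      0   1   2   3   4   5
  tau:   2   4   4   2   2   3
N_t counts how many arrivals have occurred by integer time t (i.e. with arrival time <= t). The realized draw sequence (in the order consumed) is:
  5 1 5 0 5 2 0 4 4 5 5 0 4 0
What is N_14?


draw d_1=5: τ_1=3, arrival time A_1=3
draw d_2=1: τ_2=4, arrival time A_2=7
draw d_3=5: τ_3=3, arrival time A_3=10
draw d_4=0: τ_4=2, arrival time A_4=12
draw d_5=5: τ_5=3, arrival time A_5=15
draw d_6=2: τ_6=4, arrival time A_6=19
draw d_7=0: τ_7=2, arrival time A_7=21
draw d_8=4: τ_8=2, arrival time A_8=23
draw d_9=4: τ_9=2, arrival time A_9=25
draw d_10=5: τ_10=3, arrival time A_10=28
draw d_11=5: τ_11=3, arrival time A_11=31
draw d_12=0: τ_12=2, arrival time A_12=33
draw d_13=4: τ_13=2, arrival time A_13=35
draw d_14=0: τ_14=2, arrival time A_14=37
N_t over t=0..14: 0:0 1:0 2:0 3:1 4:1 5:1 6:1 7:2 8:2 9:2 10:3 11:3 12:4 13:4 14:4

4


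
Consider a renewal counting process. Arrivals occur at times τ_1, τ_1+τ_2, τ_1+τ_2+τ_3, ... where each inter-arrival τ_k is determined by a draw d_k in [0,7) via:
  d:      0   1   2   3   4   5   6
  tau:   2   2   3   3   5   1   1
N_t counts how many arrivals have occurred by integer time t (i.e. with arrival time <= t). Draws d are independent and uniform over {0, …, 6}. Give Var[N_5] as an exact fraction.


193070176/282475249

Inter-arrival values over d=0..6: [2, 2, 3, 3, 5, 1, 1]
Each d has probability 1/7, so the pmf of τ is: f(1) = 2/7, f(2) = 2/7, f(3) = 2/7, f(5) = 1/7
Let p_n(j) = P(N_n = j), with p_0 = [1]. Condition on τ_1: p_n(0) = P(τ > n), and for j >= 1, p_n(j) = Σ_{k<=n} f(k)·p_{n−k}(j−1)
p_1 = [5/7, 2/7]  (j = 0..1)
p_2 = [3/7, 24/49, 4/49]  (j = 0..2)
p_3 = [1/7, 30/49, 76/343, 8/343]  (j = 0..3)
p_4 = [1/7, 18/49, 136/343, 208/2401, 16/2401]  (j = 0..4)
p_5 = [0, 17/49, 144/343, 480/2401, 528/16807, 32/16807]  (j = 0..5)
E[N_5] = Σ j·p_5(j) = 32295/16807;  E[N_5²] = Σ j²·p_5(j) = 73543/16807
Var[N_5] = 73543/16807 − (32295/16807)² = 193070176/282475249


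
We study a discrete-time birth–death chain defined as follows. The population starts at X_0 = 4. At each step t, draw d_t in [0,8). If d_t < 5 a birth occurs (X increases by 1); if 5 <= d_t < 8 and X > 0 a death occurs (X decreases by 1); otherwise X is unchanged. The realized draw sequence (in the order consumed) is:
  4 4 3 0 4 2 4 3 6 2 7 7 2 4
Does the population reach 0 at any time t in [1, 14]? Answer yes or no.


no

t=0: X=4, d=4 → birth, X_1=5
t=1: X=5, d=4 → birth, X_2=6
t=2: X=6, d=3 → birth, X_3=7
t=3: X=7, d=0 → birth, X_4=8
t=4: X=8, d=4 → birth, X_5=9
t=5: X=9, d=2 → birth, X_6=10
t=6: X=10, d=4 → birth, X_7=11
t=7: X=11, d=3 → birth, X_8=12
t=8: X=12, d=6 → death, X_9=11
t=9: X=11, d=2 → birth, X_10=12
t=10: X=12, d=7 → death, X_11=11
t=11: X=11, d=7 → death, X_12=10
t=12: X=10, d=2 → birth, X_13=11
t=13: X=11, d=4 → birth, X_14=12


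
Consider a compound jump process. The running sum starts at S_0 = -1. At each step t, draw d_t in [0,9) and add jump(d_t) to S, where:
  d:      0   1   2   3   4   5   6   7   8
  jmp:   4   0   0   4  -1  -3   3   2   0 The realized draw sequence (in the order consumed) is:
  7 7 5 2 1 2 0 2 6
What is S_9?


t=0: S=-1, d=7, jump=2, S_1=1
t=1: S=1, d=7, jump=2, S_2=3
t=2: S=3, d=5, jump=-3, S_3=0
t=3: S=0, d=2, jump=0, S_4=0
t=4: S=0, d=1, jump=0, S_5=0
t=5: S=0, d=2, jump=0, S_6=0
t=6: S=0, d=0, jump=4, S_7=4
t=7: S=4, d=2, jump=0, S_8=4
t=8: S=4, d=6, jump=3, S_9=7

7


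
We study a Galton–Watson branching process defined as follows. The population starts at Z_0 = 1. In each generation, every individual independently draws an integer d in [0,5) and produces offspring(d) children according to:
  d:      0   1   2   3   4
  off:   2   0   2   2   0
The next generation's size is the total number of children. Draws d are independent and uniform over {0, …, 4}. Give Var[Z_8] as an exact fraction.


8660039629824/152587890625

Outcome values over d=0..4: [2, 0, 2, 2, 0]
Σy = 6, Σy² = 12, M = 5
μ = 6/5 = 6/5,  σ² = 12/5 − (6/5)² = 24/25
V_0 = 0, E_0 = 1
V_1 = 24/25·E_0 + (6/5)²·V_0 = 24/25;  E_1 = 6/5
V_2 = 24/25·E_1 + (6/5)²·V_1 = 1584/625;  E_2 = 36/25
V_3 = 24/25·E_2 + (6/5)²·V_2 = 78624/15625;  E_3 = 216/125
V_4 = 24/25·E_3 + (6/5)²·V_3 = 3478464/390625;  E_4 = 1296/625
V_5 = 24/25·E_4 + (6/5)²·V_4 = 144664704/9765625;  E_5 = 7776/3125
V_6 = 24/25·E_5 + (6/5)²·V_5 = 5791129344/244140625;  E_6 = 46656/15625
V_7 = 24/25·E_6 + (6/5)²·V_6 = 225976656384/6103515625;  E_7 = 279936/78125
V_8 = 24/25·E_7 + (6/5)²·V_7 = 8660039629824/152587890625;  E_8 = 1679616/390625


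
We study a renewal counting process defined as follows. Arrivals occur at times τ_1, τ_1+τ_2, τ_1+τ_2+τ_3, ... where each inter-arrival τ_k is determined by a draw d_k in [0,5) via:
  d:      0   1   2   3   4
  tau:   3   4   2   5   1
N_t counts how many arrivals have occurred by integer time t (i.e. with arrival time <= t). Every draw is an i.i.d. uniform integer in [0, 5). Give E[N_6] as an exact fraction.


Inter-arrival values over d=0..4: [3, 4, 2, 5, 1]
Each d has probability 1/5, so the pmf of τ is: f(1) = 1/5, f(2) = 1/5, f(3) = 1/5, f(4) = 1/5, f(5) = 1/5
Renewal equation for m(n) = E[N_n]: condition on τ_1 = k (if k <= n, one arrival plus a fresh copy on the remaining n−k steps): m(n) = F(n) + Σ_{k<=n} f(k)·m(n−k), where F(n) = P(τ <= n) and m(0) = 0
m(1) = F(1) = 1/5
m(2) = F(2) + f(1)·m(1) = 2/5 + 1/5·1/5 = 11/25
m(3) = F(3) + f(1)·m(2) + f(2)·m(1) = 3/5 + 1/5·11/25 + 1/5·1/5 = 91/125
m(4) = F(4) + f(1)·m(3) + f(2)·m(2) + f(3)·m(1) = 4/5 + 1/5·91/125 + 1/5·11/25 + 1/5·1/5 = 671/625
m(5) = F(5) + f(1)·m(4) + f(2)·m(3) + f(3)·m(2) + f(4)·m(1) = 1 + 1/5·671/625 + 1/5·91/125 + 1/5·11/25 + 1/5·1/5 = 4651/3125
m(6) = F(6) + f(1)·m(5) + f(2)·m(4) + f(3)·m(3) + f(4)·m(2) + f(5)·m(1) = 1 + 1/5·4651/3125 + 1/5·671/625 + 1/5·91/125 + 1/5·11/25 + 1/5·1/5 = 27906/15625
E[N_6] = m(6) = 27906/15625

27906/15625


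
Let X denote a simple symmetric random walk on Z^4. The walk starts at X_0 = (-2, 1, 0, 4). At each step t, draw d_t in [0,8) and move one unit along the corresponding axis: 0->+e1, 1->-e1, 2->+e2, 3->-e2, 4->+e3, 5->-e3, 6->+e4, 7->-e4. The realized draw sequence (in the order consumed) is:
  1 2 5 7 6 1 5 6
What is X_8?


t=0: X=(-2, 1, 0, 4), d=1 → -e1, X_1=(-3, 1, 0, 4)
t=1: X=(-3, 1, 0, 4), d=2 → +e2, X_2=(-3, 2, 0, 4)
t=2: X=(-3, 2, 0, 4), d=5 → -e3, X_3=(-3, 2, -1, 4)
t=3: X=(-3, 2, -1, 4), d=7 → -e4, X_4=(-3, 2, -1, 3)
t=4: X=(-3, 2, -1, 3), d=6 → +e4, X_5=(-3, 2, -1, 4)
t=5: X=(-3, 2, -1, 4), d=1 → -e1, X_6=(-4, 2, -1, 4)
t=6: X=(-4, 2, -1, 4), d=5 → -e3, X_7=(-4, 2, -2, 4)
t=7: X=(-4, 2, -2, 4), d=6 → +e4, X_8=(-4, 2, -2, 5)

(-4, 2, -2, 5)


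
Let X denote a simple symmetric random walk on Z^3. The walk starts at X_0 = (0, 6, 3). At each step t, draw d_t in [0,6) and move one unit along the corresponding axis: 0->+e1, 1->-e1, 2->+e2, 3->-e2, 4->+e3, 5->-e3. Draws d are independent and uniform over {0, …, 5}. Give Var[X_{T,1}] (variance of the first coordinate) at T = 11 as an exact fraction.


Outcome values over d=0..5: [1, -1, 0, 0, 0, 0]
Σy = 0, Σy² = 2, M = 6
μ = 0/6 = 0,  σ² = 2/6 − (0)² = 1/3
Independent increments: Var[X_11] = 11·σ² = 11·(1/3) = 11/3

11/3


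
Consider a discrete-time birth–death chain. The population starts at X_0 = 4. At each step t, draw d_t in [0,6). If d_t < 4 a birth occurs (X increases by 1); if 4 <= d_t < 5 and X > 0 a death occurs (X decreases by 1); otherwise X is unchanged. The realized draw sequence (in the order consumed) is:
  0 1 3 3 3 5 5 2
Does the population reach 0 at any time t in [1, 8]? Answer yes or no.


t=0: X=4, d=0 → birth, X_1=5
t=1: X=5, d=1 → birth, X_2=6
t=2: X=6, d=3 → birth, X_3=7
t=3: X=7, d=3 → birth, X_4=8
t=4: X=8, d=3 → birth, X_5=9
t=5: X=9, d=5 → hold, X_6=9
t=6: X=9, d=5 → hold, X_7=9
t=7: X=9, d=2 → birth, X_8=10

no


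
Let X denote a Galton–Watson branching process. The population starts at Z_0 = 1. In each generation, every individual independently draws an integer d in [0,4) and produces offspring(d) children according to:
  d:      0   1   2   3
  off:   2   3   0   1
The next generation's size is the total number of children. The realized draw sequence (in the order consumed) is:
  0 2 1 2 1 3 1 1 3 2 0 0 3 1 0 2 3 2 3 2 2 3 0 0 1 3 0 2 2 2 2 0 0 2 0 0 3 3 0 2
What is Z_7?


12

gen 0: Z_0=1, draws=[0], offspring=[2], Z_1=2
gen 1: Z_1=2, draws=[2, 1], offspring=[0, 3], Z_2=3
gen 2: Z_2=3, draws=[2, 1, 3], offspring=[0, 3, 1], Z_3=4
gen 3: Z_3=4, draws=[1, 1, 3, 2], offspring=[3, 3, 1, 0], Z_4=7
gen 4: Z_4=7, draws=[0, 0, 3, 1, 0, 2, 3], offspring=[2, 2, 1, 3, 2, 0, 1], Z_5=11
gen 5: Z_5=11, draws=[2, 3, 2, 2, 3, 0, 0, 1, 3, 0, 2], offspring=[0, 1, 0, 0, 1, 2, 2, 3, 1, 2, 0], Z_6=12
gen 6: Z_6=12, draws=[2, 2, 2, 0, 0, 2, 0, 0, 3, 3, 0, 2], offspring=[0, 0, 0, 2, 2, 0, 2, 2, 1, 1, 2, 0], Z_7=12
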